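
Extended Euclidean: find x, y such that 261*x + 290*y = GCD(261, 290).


Tabular extended Euclidean (each row: r = 261*s + 290*t):
r=261, s=1, t=0
r=290, s=0, t=1
q=0: r=261, s=1, t=0   [261*(1) + 290*(0) = 261]
q=1: r=29, s=-1, t=1   [261*(-1) + 290*(1) = 29]
q=9: r=0, s=10, t=-9   [261*(10) + 290*(-9) = 0]
GCD = 29; from the row with r=29: x=-1, y=1
Check: 261*(-1) + 290*(1) = -261 + 290 = 29

GCD = 29, x = -1, y = 1


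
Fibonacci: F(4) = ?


Sequence: 1, 1, 2, 3
F(4) = 3


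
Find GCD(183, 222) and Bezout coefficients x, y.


Tabular extended Euclidean (each row: r = 183*s + 222*t):
r=183, s=1, t=0
r=222, s=0, t=1
q=0: r=183, s=1, t=0   [183*(1) + 222*(0) = 183]
q=1: r=39, s=-1, t=1   [183*(-1) + 222*(1) = 39]
q=4: r=27, s=5, t=-4   [183*(5) + 222*(-4) = 27]
q=1: r=12, s=-6, t=5   [183*(-6) + 222*(5) = 12]
q=2: r=3, s=17, t=-14   [183*(17) + 222*(-14) = 3]
q=4: r=0, s=-74, t=61   [183*(-74) + 222*(61) = 0]
GCD = 3; from the row with r=3: x=17, y=-14
Check: 183*(17) + 222*(-14) = 3111 - 3108 = 3

GCD = 3, x = 17, y = -14


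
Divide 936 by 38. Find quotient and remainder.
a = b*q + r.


936 = 38 * 24 + 24
Check: 912 + 24 = 936

q = 24, r = 24


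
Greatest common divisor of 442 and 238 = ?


442 = 1 * 238 + 204
238 = 1 * 204 + 34
204 = 6 * 34 + 0
GCD = 34


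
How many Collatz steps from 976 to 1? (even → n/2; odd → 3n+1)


976 → 488 → 244 → 122 → 61 → 184 → 92 → 46 → 23 → 70 → 35 → 106 → 53 → 160 → 80 → 40 → 20 → 10 → 5 → 16 → 8 → 4 → 2 → 1
Total steps = 23

23 steps


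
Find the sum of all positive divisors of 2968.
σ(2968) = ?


Divisors of 2968: 1, 2, 4, 7, 8, 14, 28, 53, 56, 106, 212, 371, 424, 742, 1484, 2968
Sum = 1 + 2 + 4 + 7 + 8 + 14 + 28 + 53 + 56 + 106 + 212 + 371 + 424 + 742 + 1484 + 2968 = 6480

σ(2968) = 6480


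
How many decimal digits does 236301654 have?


236301654 has 9 digits in base 10
floor(log10(236301654)) + 1 = floor(8.3735) + 1 = 9

9 digits (base 10)


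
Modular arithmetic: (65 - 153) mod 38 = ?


65 - 153 = -88
-88 mod 38 = 26


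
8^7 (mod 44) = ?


8^1 mod 44 = 8
8^2 mod 44 = 20
8^3 mod 44 = 28
8^4 mod 44 = 4
8^5 mod 44 = 32
8^6 mod 44 = 36
8^7 mod 44 = 24


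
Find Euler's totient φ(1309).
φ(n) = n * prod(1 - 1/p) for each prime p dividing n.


1309 = 7 × 11 × 17
Prime factors: 7, 11, 17
φ(1309) = 1309 × (1-1/7) × (1-1/11) × (1-1/17)
= 1309 × 6/7 × 10/11 × 16/17 = 960

φ(1309) = 960


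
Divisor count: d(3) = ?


3 = 3^1
d(3) = (1+1) = 2

2 divisors


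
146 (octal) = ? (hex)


146 (base 8) = 102 (decimal)
102 (decimal) = 66 (base 16)


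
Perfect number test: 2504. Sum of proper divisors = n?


Proper divisors of 2504: 1, 2, 4, 8, 313, 626, 1252
Sum = 1 + 2 + 4 + 8 + 313 + 626 + 1252 = 2206

No, 2504 is not perfect (2206 ≠ 2504)


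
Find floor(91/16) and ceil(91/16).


91/16 = 5.6875
floor = 5
ceil = 6

floor = 5, ceil = 6


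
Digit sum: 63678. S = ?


6 + 3 + 6 + 7 + 8 = 30


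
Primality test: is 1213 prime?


Check divisors up to sqrt(1213) = 34.8281
No divisors found.
1213 is prime.

Yes, 1213 is prime


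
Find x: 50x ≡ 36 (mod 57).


GCD(50, 57) = 1, unique solution
a^(-1) mod 57 = 8
x = 8 * 36 mod 57 = 3

x ≡ 3 (mod 57)


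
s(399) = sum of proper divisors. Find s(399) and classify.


Proper divisors: 1, 3, 7, 19, 21, 57, 133
Sum = 1 + 3 + 7 + 19 + 21 + 57 + 133 = 241
241 < 399 → deficient

s(399) = 241 (deficient)


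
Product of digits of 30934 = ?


3 × 0 × 9 × 3 × 4 = 0


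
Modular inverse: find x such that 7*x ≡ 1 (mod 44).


Use the extended Euclidean algorithm on (44, 7); each row r = 44*s + 7*t:
r=44, s=1, t=0
r=7, s=0, t=1
q=6: r=2, s=1, t=-6   [44*(1) + 7*(-6) = 2]
q=3: r=1, s=-3, t=19   [44*(-3) + 7*(19) = 1]
q=2: r=0, s=7, t=-44   [44*(7) + 7*(-44) = 0]
GCD = 1 with t = 19, so 7*(19) ≡ 1 (mod 44)
Inverse = 19 mod 44 = 19
Check: 7 * 19 = 133 ≡ 1 (mod 44)

7^(-1) ≡ 19 (mod 44)


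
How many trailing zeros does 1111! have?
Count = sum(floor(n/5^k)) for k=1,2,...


floor(1111/5) = 222
floor(1111/25) = 44
floor(1111/125) = 8
floor(1111/625) = 1
Total = 275

275 trailing zeros


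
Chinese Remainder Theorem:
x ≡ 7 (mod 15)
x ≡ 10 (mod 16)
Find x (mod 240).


M = 15*16 = 240
M1 = M/15 = 16, M2 = M/16 = 15
M1^(-1) mod 15 = 1, M2^(-1) mod 16 = 15
x = 7*16*1 + 10*15*15 = 2362
2362 mod 240 = 202
Check: 202 mod 15 = 7 ✓, 202 mod 16 = 10 ✓

x ≡ 202 (mod 240)


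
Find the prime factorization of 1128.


1128 / 2 = 564
564 / 2 = 282
282 / 2 = 141
141 / 3 = 47
47 / 47 = 1
1128 = 2^3 × 3 × 47


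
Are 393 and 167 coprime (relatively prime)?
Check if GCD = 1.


Euclidean algorithm:
393 = 2 * 167 + 59
167 = 2 * 59 + 49
59 = 1 * 49 + 10
49 = 4 * 10 + 9
10 = 1 * 9 + 1
9 = 9 * 1 + 0
GCD(393, 167) = 1

Yes, coprime (GCD = 1)


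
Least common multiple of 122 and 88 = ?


GCD(122, 88) = 2
LCM = 122*88/2 = 10736/2 = 5368

LCM = 5368


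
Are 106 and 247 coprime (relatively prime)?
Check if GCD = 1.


Euclidean algorithm:
247 = 2 * 106 + 35
106 = 3 * 35 + 1
35 = 35 * 1 + 0
GCD(106, 247) = 1

Yes, coprime (GCD = 1)


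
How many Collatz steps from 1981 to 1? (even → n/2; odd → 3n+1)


1981 → 5944 → 2972 → 1486 → 743 → 2230 → 1115 → 3346 → 1673 → 5020 → 2510 → 1255 → 3766 → 1883 → 5650 → 2825 → 8476 → 4238 → 2119 → 6358 → 3179 → 9538 → 4769 → 14308 → 7154 → 3577 → 10732 → 5366 → 2683 → 8050 → 4025 → 12076 → 6038 → 3019 → 9058 → 4529 → 13588 → 6794 → 3397 → 10192 → 5096 → 2548 → 1274 → 637 → 1912 → 956 → 478 → 239 → 718 → 359 → 1078 → 539 → 1618 → 809 → 2428 → 1214 → 607 → 1822 → 911 → 2734 → 1367 → 4102 → 2051 → 6154 → 3077 → 9232 → 4616 → 2308 → 1154 → 577 → 1732 → 866 → 433 → 1300 → 650 → 325 → 976 → 488 → 244 → 122 → 61 → 184 → 92 → 46 → 23 → 70 → 35 → 106 → 53 → 160 → 80 → 40 → 20 → 10 → 5 → 16 → 8 → 4 → 2 → 1
Total steps = 99

99 steps


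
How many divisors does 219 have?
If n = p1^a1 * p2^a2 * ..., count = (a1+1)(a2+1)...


219 = 3^1 × 73^1
d(219) = (1+1) × (1+1) = 4

4 divisors


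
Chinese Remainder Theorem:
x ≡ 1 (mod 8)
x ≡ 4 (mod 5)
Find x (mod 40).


M = 8*5 = 40
M1 = M/8 = 5, M2 = M/5 = 8
M1^(-1) mod 8 = 5, M2^(-1) mod 5 = 2
x = 1*5*5 + 4*8*2 = 89
89 mod 40 = 9
Check: 9 mod 8 = 1 ✓, 9 mod 5 = 4 ✓

x ≡ 9 (mod 40)


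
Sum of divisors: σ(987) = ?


Divisors of 987: 1, 3, 7, 21, 47, 141, 329, 987
Sum = 1 + 3 + 7 + 21 + 47 + 141 + 329 + 987 = 1536

σ(987) = 1536


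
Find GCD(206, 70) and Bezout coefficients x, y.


Tabular extended Euclidean (each row: r = 206*s + 70*t):
r=206, s=1, t=0
r=70, s=0, t=1
q=2: r=66, s=1, t=-2   [206*(1) + 70*(-2) = 66]
q=1: r=4, s=-1, t=3   [206*(-1) + 70*(3) = 4]
q=16: r=2, s=17, t=-50   [206*(17) + 70*(-50) = 2]
q=2: r=0, s=-35, t=103   [206*(-35) + 70*(103) = 0]
GCD = 2; from the row with r=2: x=17, y=-50
Check: 206*(17) + 70*(-50) = 3502 - 3500 = 2

GCD = 2, x = 17, y = -50


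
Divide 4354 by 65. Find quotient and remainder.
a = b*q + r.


4354 = 65 * 66 + 64
Check: 4290 + 64 = 4354

q = 66, r = 64


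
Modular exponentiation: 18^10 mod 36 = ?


18^1 mod 36 = 18
18^2 mod 36 = 0
18^3 mod 36 = 0
18^4 mod 36 = 0
18^5 mod 36 = 0
18^6 mod 36 = 0
18^7 mod 36 = 0
18^8 mod 36 = 0
18^9 mod 36 = 0
18^10 mod 36 = 0


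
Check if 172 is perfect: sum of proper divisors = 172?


Proper divisors of 172: 1, 2, 4, 43, 86
Sum = 1 + 2 + 4 + 43 + 86 = 136

No, 172 is not perfect (136 ≠ 172)


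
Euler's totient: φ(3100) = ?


3100 = 2^2 × 5^2 × 31
Prime factors: 2, 5, 31
φ(3100) = 3100 × (1-1/2) × (1-1/5) × (1-1/31)
= 3100 × 1/2 × 4/5 × 30/31 = 1200

φ(3100) = 1200


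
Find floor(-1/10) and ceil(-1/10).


-1/10 = -0.1000
floor = -1
ceil = 0

floor = -1, ceil = 0


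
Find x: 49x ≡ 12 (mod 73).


GCD(49, 73) = 1, unique solution
a^(-1) mod 73 = 3
x = 3 * 12 mod 73 = 36

x ≡ 36 (mod 73)


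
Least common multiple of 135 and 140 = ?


GCD(135, 140) = 5
LCM = 135*140/5 = 18900/5 = 3780

LCM = 3780


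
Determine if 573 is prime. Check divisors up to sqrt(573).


573 / 3 = 191 (exact division)
573 is NOT prime.

No, 573 is not prime


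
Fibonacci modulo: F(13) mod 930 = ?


F(k) mod 930 for k=1..13:
1, 1, 2, 3, 5, 8, 13, 21, 34, 55, 89, 144, 233
F(13) mod 930 = 233


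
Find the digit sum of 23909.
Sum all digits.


2 + 3 + 9 + 0 + 9 = 23


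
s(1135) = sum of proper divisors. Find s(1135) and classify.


Proper divisors: 1, 5, 227
Sum = 1 + 5 + 227 = 233
233 < 1135 → deficient

s(1135) = 233 (deficient)


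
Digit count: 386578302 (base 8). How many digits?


386578302 in base 8 = 2702533576
Number of digits = 10

10 digits (base 8)


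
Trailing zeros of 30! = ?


floor(30/5) = 6
floor(30/25) = 1
Total = 7

7 trailing zeros


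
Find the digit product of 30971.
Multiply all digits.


3 × 0 × 9 × 7 × 1 = 0


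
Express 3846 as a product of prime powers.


3846 / 2 = 1923
1923 / 3 = 641
641 / 641 = 1
3846 = 2 × 3 × 641


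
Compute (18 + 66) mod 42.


18 + 66 = 84
84 mod 42 = 0


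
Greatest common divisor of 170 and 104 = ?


170 = 1 * 104 + 66
104 = 1 * 66 + 38
66 = 1 * 38 + 28
38 = 1 * 28 + 10
28 = 2 * 10 + 8
10 = 1 * 8 + 2
8 = 4 * 2 + 0
GCD = 2


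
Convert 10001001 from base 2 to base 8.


10001001 (base 2) = 137 (decimal)
137 (decimal) = 211 (base 8)


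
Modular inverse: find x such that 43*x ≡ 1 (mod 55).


Use the extended Euclidean algorithm on (55, 43); each row r = 55*s + 43*t:
r=55, s=1, t=0
r=43, s=0, t=1
q=1: r=12, s=1, t=-1   [55*(1) + 43*(-1) = 12]
q=3: r=7, s=-3, t=4   [55*(-3) + 43*(4) = 7]
q=1: r=5, s=4, t=-5   [55*(4) + 43*(-5) = 5]
q=1: r=2, s=-7, t=9   [55*(-7) + 43*(9) = 2]
q=2: r=1, s=18, t=-23   [55*(18) + 43*(-23) = 1]
q=2: r=0, s=-43, t=55   [55*(-43) + 43*(55) = 0]
GCD = 1 with t = -23, so 43*(-23) ≡ 1 (mod 55)
Inverse = -23 mod 55 = 32
Check: 43 * 32 = 1376 ≡ 1 (mod 55)

43^(-1) ≡ 32 (mod 55)


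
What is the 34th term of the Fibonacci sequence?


Sequence: 1, 1, 2, 3, 5, 8, 13, 21, 34, 55, 89, 144, 233, 377, 610, 987, 1597, 2584, 4181, 6765, 10946, 17711, 28657, 46368, 75025, 121393, 196418, 317811, 514229, 832040, 1346269, 2178309, 3524578, 5702887
F(34) = 5702887


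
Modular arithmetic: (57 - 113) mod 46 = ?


57 - 113 = -56
-56 mod 46 = 36


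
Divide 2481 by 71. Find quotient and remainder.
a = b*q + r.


2481 = 71 * 34 + 67
Check: 2414 + 67 = 2481

q = 34, r = 67


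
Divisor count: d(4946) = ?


4946 = 2^1 × 2473^1
d(4946) = (1+1) × (1+1) = 4

4 divisors


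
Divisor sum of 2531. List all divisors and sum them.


Divisors of 2531: 1, 2531
Sum = 1 + 2531 = 2532

σ(2531) = 2532


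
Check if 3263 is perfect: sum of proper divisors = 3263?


Proper divisors of 3263: 1, 13, 251
Sum = 1 + 13 + 251 = 265

No, 3263 is not perfect (265 ≠ 3263)


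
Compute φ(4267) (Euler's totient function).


4267 = 17 × 251
Prime factors: 17, 251
φ(4267) = 4267 × (1-1/17) × (1-1/251)
= 4267 × 16/17 × 250/251 = 4000

φ(4267) = 4000


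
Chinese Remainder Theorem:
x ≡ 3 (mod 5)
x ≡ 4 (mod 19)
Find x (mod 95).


M = 5*19 = 95
M1 = M/5 = 19, M2 = M/19 = 5
M1^(-1) mod 5 = 4, M2^(-1) mod 19 = 4
x = 3*19*4 + 4*5*4 = 308
308 mod 95 = 23
Check: 23 mod 5 = 3 ✓, 23 mod 19 = 4 ✓

x ≡ 23 (mod 95)


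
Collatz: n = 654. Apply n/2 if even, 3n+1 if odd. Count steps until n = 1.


654 → 327 → 982 → 491 → 1474 → 737 → 2212 → 1106 → 553 → 1660 → 830 → 415 → 1246 → 623 → 1870 → 935 → 2806 → 1403 → 4210 → 2105 → 6316 → 3158 → 1579 → 4738 → 2369 → 7108 → 3554 → 1777 → 5332 → 2666 → 1333 → 4000 → 2000 → 1000 → 500 → 250 → 125 → 376 → 188 → 94 → 47 → 142 → 71 → 214 → 107 → 322 → 161 → 484 → 242 → 121 → 364 → 182 → 91 → 274 → 137 → 412 → 206 → 103 → 310 → 155 → 466 → 233 → 700 → 350 → 175 → 526 → 263 → 790 → 395 → 1186 → 593 → 1780 → 890 → 445 → 1336 → 668 → 334 → 167 → 502 → 251 → 754 → 377 → 1132 → 566 → 283 → 850 → 425 → 1276 → 638 → 319 → 958 → 479 → 1438 → 719 → 2158 → 1079 → 3238 → 1619 → 4858 → 2429 → 7288 → 3644 → 1822 → 911 → 2734 → 1367 → 4102 → 2051 → 6154 → 3077 → 9232 → 4616 → 2308 → 1154 → 577 → 1732 → 866 → 433 → 1300 → 650 → 325 → 976 → 488 → 244 → 122 → 61 → 184 → 92 → 46 → 23 → 70 → 35 → 106 → 53 → 160 → 80 → 40 → 20 → 10 → 5 → 16 → 8 → 4 → 2 → 1
Total steps = 144

144 steps


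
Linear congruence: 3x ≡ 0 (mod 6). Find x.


GCD(3, 6) = 3 divides 0
Divide: 1x ≡ 0 (mod 2)
x ≡ 0 (mod 2)


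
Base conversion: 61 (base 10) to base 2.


61 (base 10) = 61 (decimal)
61 (decimal) = 111101 (base 2)


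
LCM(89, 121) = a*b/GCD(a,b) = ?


GCD(89, 121) = 1
LCM = 89*121/1 = 10769/1 = 10769

LCM = 10769


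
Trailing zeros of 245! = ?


floor(245/5) = 49
floor(245/25) = 9
floor(245/125) = 1
Total = 59

59 trailing zeros


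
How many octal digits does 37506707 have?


37506707 in base 8 = 217047223
Number of digits = 9

9 digits (base 8)


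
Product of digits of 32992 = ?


3 × 2 × 9 × 9 × 2 = 972


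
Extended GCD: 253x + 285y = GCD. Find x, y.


Tabular extended Euclidean (each row: r = 253*s + 285*t):
r=253, s=1, t=0
r=285, s=0, t=1
q=0: r=253, s=1, t=0   [253*(1) + 285*(0) = 253]
q=1: r=32, s=-1, t=1   [253*(-1) + 285*(1) = 32]
q=7: r=29, s=8, t=-7   [253*(8) + 285*(-7) = 29]
q=1: r=3, s=-9, t=8   [253*(-9) + 285*(8) = 3]
q=9: r=2, s=89, t=-79   [253*(89) + 285*(-79) = 2]
q=1: r=1, s=-98, t=87   [253*(-98) + 285*(87) = 1]
q=2: r=0, s=285, t=-253   [253*(285) + 285*(-253) = 0]
GCD = 1; from the row with r=1: x=-98, y=87
Check: 253*(-98) + 285*(87) = -24794 + 24795 = 1

GCD = 1, x = -98, y = 87


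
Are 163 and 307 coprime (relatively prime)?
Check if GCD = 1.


Euclidean algorithm:
307 = 1 * 163 + 144
163 = 1 * 144 + 19
144 = 7 * 19 + 11
19 = 1 * 11 + 8
11 = 1 * 8 + 3
8 = 2 * 3 + 2
3 = 1 * 2 + 1
2 = 2 * 1 + 0
GCD(163, 307) = 1

Yes, coprime (GCD = 1)


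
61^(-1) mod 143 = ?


Use the extended Euclidean algorithm on (143, 61); each row r = 143*s + 61*t:
r=143, s=1, t=0
r=61, s=0, t=1
q=2: r=21, s=1, t=-2   [143*(1) + 61*(-2) = 21]
q=2: r=19, s=-2, t=5   [143*(-2) + 61*(5) = 19]
q=1: r=2, s=3, t=-7   [143*(3) + 61*(-7) = 2]
q=9: r=1, s=-29, t=68   [143*(-29) + 61*(68) = 1]
q=2: r=0, s=61, t=-143   [143*(61) + 61*(-143) = 0]
GCD = 1 with t = 68, so 61*(68) ≡ 1 (mod 143)
Inverse = 68 mod 143 = 68
Check: 61 * 68 = 4148 ≡ 1 (mod 143)

61^(-1) ≡ 68 (mod 143)


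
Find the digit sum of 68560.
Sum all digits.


6 + 8 + 5 + 6 + 0 = 25


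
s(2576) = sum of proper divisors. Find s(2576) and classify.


Proper divisors: 1, 2, 4, 7, 8, 14, 16, 23, 28, 46, 56, 92, 112, 161, 184, 322, 368, 644, 1288
Sum = 1 + 2 + 4 + 7 + 8 + 14 + 16 + 23 + 28 + 46 + 56 + 92 + 112 + 161 + 184 + 322 + 368 + 644 + 1288 = 3376
3376 > 2576 → abundant

s(2576) = 3376 (abundant)


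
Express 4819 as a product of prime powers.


4819 / 61 = 79
79 / 79 = 1
4819 = 61 × 79


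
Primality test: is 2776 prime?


2776 / 2 = 1388 (exact division)
2776 is NOT prime.

No, 2776 is not prime


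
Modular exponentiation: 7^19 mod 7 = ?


7^1 mod 7 = 0
7^2 mod 7 = 0
7^3 mod 7 = 0
7^4 mod 7 = 0
7^5 mod 7 = 0
7^6 mod 7 = 0
7^7 mod 7 = 0
7^8 mod 7 = 0
7^9 mod 7 = 0
7^10 mod 7 = 0
7^11 mod 7 = 0
7^12 mod 7 = 0
7^13 mod 7 = 0
7^14 mod 7 = 0
7^15 mod 7 = 0
7^16 mod 7 = 0
7^17 mod 7 = 0
7^18 mod 7 = 0
7^19 mod 7 = 0


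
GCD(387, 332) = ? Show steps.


387 = 1 * 332 + 55
332 = 6 * 55 + 2
55 = 27 * 2 + 1
2 = 2 * 1 + 0
GCD = 1


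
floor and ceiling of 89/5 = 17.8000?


89/5 = 17.8000
floor = 17
ceil = 18

floor = 17, ceil = 18


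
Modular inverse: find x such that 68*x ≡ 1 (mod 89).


Use the extended Euclidean algorithm on (89, 68); each row r = 89*s + 68*t:
r=89, s=1, t=0
r=68, s=0, t=1
q=1: r=21, s=1, t=-1   [89*(1) + 68*(-1) = 21]
q=3: r=5, s=-3, t=4   [89*(-3) + 68*(4) = 5]
q=4: r=1, s=13, t=-17   [89*(13) + 68*(-17) = 1]
q=5: r=0, s=-68, t=89   [89*(-68) + 68*(89) = 0]
GCD = 1 with t = -17, so 68*(-17) ≡ 1 (mod 89)
Inverse = -17 mod 89 = 72
Check: 68 * 72 = 4896 ≡ 1 (mod 89)

68^(-1) ≡ 72 (mod 89)


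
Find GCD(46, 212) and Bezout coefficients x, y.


Tabular extended Euclidean (each row: r = 46*s + 212*t):
r=46, s=1, t=0
r=212, s=0, t=1
q=0: r=46, s=1, t=0   [46*(1) + 212*(0) = 46]
q=4: r=28, s=-4, t=1   [46*(-4) + 212*(1) = 28]
q=1: r=18, s=5, t=-1   [46*(5) + 212*(-1) = 18]
q=1: r=10, s=-9, t=2   [46*(-9) + 212*(2) = 10]
q=1: r=8, s=14, t=-3   [46*(14) + 212*(-3) = 8]
q=1: r=2, s=-23, t=5   [46*(-23) + 212*(5) = 2]
q=4: r=0, s=106, t=-23   [46*(106) + 212*(-23) = 0]
GCD = 2; from the row with r=2: x=-23, y=5
Check: 46*(-23) + 212*(5) = -1058 + 1060 = 2

GCD = 2, x = -23, y = 5


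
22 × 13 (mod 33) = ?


22 × 13 = 286
286 mod 33 = 22


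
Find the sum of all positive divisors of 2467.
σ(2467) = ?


Divisors of 2467: 1, 2467
Sum = 1 + 2467 = 2468

σ(2467) = 2468


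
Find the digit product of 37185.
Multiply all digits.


3 × 7 × 1 × 8 × 5 = 840


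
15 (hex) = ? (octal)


15 (base 16) = 21 (decimal)
21 (decimal) = 25 (base 8)


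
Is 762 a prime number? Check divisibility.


762 / 2 = 381 (exact division)
762 is NOT prime.

No, 762 is not prime


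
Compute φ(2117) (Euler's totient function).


2117 = 29 × 73
Prime factors: 29, 73
φ(2117) = 2117 × (1-1/29) × (1-1/73)
= 2117 × 28/29 × 72/73 = 2016

φ(2117) = 2016


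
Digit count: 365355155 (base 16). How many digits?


365355155 in base 16 = 15C6E093
Number of digits = 8

8 digits (base 16)


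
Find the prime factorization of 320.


320 / 2 = 160
160 / 2 = 80
80 / 2 = 40
40 / 2 = 20
20 / 2 = 10
10 / 2 = 5
5 / 5 = 1
320 = 2^6 × 5


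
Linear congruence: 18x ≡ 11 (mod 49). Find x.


GCD(18, 49) = 1, unique solution
a^(-1) mod 49 = 30
x = 30 * 11 mod 49 = 36

x ≡ 36 (mod 49)


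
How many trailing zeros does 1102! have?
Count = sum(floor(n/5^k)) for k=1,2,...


floor(1102/5) = 220
floor(1102/25) = 44
floor(1102/125) = 8
floor(1102/625) = 1
Total = 273

273 trailing zeros


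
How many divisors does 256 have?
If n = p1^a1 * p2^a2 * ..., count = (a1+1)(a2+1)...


256 = 2^8
d(256) = (8+1) = 9

9 divisors


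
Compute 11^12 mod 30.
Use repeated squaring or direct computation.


11^1 mod 30 = 11
11^2 mod 30 = 1
11^3 mod 30 = 11
11^4 mod 30 = 1
11^5 mod 30 = 11
11^6 mod 30 = 1
11^7 mod 30 = 11
11^8 mod 30 = 1
11^9 mod 30 = 11
11^10 mod 30 = 1
11^11 mod 30 = 11
11^12 mod 30 = 1


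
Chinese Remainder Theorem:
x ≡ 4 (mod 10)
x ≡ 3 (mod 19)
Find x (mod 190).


M = 10*19 = 190
M1 = M/10 = 19, M2 = M/19 = 10
M1^(-1) mod 10 = 9, M2^(-1) mod 19 = 2
x = 4*19*9 + 3*10*2 = 744
744 mod 190 = 174
Check: 174 mod 10 = 4 ✓, 174 mod 19 = 3 ✓

x ≡ 174 (mod 190)


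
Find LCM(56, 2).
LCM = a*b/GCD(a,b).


GCD(56, 2) = 2
LCM = 56*2/2 = 112/2 = 56

LCM = 56


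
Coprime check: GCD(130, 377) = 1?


Euclidean algorithm:
377 = 2 * 130 + 117
130 = 1 * 117 + 13
117 = 9 * 13 + 0
GCD(130, 377) = 13

No, not coprime (GCD = 13)


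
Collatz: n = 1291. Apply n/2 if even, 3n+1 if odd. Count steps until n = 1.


1291 → 3874 → 1937 → 5812 → 2906 → 1453 → 4360 → 2180 → 1090 → 545 → 1636 → 818 → 409 → 1228 → 614 → 307 → 922 → 461 → 1384 → 692 → 346 → 173 → 520 → 260 → 130 → 65 → 196 → 98 → 49 → 148 → 74 → 37 → 112 → 56 → 28 → 14 → 7 → 22 → 11 → 34 → 17 → 52 → 26 → 13 → 40 → 20 → 10 → 5 → 16 → 8 → 4 → 2 → 1
Total steps = 52

52 steps


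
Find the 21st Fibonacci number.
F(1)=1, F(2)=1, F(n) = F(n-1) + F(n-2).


Sequence: 1, 1, 2, 3, 5, 8, 13, 21, 34, 55, 89, 144, 233, 377, 610, 987, 1597, 2584, 4181, 6765, 10946
F(21) = 10946


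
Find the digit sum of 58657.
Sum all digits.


5 + 8 + 6 + 5 + 7 = 31


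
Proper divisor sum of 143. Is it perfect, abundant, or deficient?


Proper divisors: 1, 11, 13
Sum = 1 + 11 + 13 = 25
25 < 143 → deficient

s(143) = 25 (deficient)


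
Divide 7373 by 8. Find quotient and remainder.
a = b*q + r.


7373 = 8 * 921 + 5
Check: 7368 + 5 = 7373

q = 921, r = 5


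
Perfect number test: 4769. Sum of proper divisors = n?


Proper divisors of 4769: 1, 19, 251
Sum = 1 + 19 + 251 = 271

No, 4769 is not perfect (271 ≠ 4769)


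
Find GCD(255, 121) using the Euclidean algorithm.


255 = 2 * 121 + 13
121 = 9 * 13 + 4
13 = 3 * 4 + 1
4 = 4 * 1 + 0
GCD = 1


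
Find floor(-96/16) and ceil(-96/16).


-96/16 = -6.0000
floor = -6
ceil = -6

floor = -6, ceil = -6


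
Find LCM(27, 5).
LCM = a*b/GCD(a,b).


GCD(27, 5) = 1
LCM = 27*5/1 = 135/1 = 135

LCM = 135


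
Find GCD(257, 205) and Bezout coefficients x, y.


Tabular extended Euclidean (each row: r = 257*s + 205*t):
r=257, s=1, t=0
r=205, s=0, t=1
q=1: r=52, s=1, t=-1   [257*(1) + 205*(-1) = 52]
q=3: r=49, s=-3, t=4   [257*(-3) + 205*(4) = 49]
q=1: r=3, s=4, t=-5   [257*(4) + 205*(-5) = 3]
q=16: r=1, s=-67, t=84   [257*(-67) + 205*(84) = 1]
q=3: r=0, s=205, t=-257   [257*(205) + 205*(-257) = 0]
GCD = 1; from the row with r=1: x=-67, y=84
Check: 257*(-67) + 205*(84) = -17219 + 17220 = 1

GCD = 1, x = -67, y = 84


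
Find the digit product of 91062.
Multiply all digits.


9 × 1 × 0 × 6 × 2 = 0


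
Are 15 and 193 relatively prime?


Euclidean algorithm:
193 = 12 * 15 + 13
15 = 1 * 13 + 2
13 = 6 * 2 + 1
2 = 2 * 1 + 0
GCD(15, 193) = 1

Yes, coprime (GCD = 1)


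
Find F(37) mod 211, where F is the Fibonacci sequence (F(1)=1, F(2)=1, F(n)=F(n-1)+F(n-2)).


F(k) mod 211 for k=1..37:
1, 1, 2, 3, 5, 8, 13, 21, 34, 55, 89, 144, 22, 166, 188, 143, 120, 52, 172, 13, 185, 198, 172, 159, 120, 68, 188, 45, 22, 67, 89, 156, 34, 190, 13, 203, 5
F(37) mod 211 = 5


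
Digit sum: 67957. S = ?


6 + 7 + 9 + 5 + 7 = 34


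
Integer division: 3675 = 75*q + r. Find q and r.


3675 = 75 * 49 + 0
Check: 3675 + 0 = 3675

q = 49, r = 0


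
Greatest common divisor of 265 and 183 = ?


265 = 1 * 183 + 82
183 = 2 * 82 + 19
82 = 4 * 19 + 6
19 = 3 * 6 + 1
6 = 6 * 1 + 0
GCD = 1


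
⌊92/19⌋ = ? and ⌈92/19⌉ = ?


92/19 = 4.8421
floor = 4
ceil = 5

floor = 4, ceil = 5


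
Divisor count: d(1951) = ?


1951 = 1951^1
d(1951) = (1+1) = 2

2 divisors


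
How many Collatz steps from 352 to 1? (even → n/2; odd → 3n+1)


352 → 176 → 88 → 44 → 22 → 11 → 34 → 17 → 52 → 26 → 13 → 40 → 20 → 10 → 5 → 16 → 8 → 4 → 2 → 1
Total steps = 19

19 steps


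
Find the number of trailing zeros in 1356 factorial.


floor(1356/5) = 271
floor(1356/25) = 54
floor(1356/125) = 10
floor(1356/625) = 2
Total = 337

337 trailing zeros


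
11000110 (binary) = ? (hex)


11000110 (base 2) = 198 (decimal)
198 (decimal) = C6 (base 16)


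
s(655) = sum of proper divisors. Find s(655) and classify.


Proper divisors: 1, 5, 131
Sum = 1 + 5 + 131 = 137
137 < 655 → deficient

s(655) = 137 (deficient)


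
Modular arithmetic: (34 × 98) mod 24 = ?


34 × 98 = 3332
3332 mod 24 = 20


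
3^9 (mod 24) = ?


3^1 mod 24 = 3
3^2 mod 24 = 9
3^3 mod 24 = 3
3^4 mod 24 = 9
3^5 mod 24 = 3
3^6 mod 24 = 9
3^7 mod 24 = 3
3^8 mod 24 = 9
3^9 mod 24 = 3


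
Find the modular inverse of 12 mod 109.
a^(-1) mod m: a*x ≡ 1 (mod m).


Use the extended Euclidean algorithm on (109, 12); each row r = 109*s + 12*t:
r=109, s=1, t=0
r=12, s=0, t=1
q=9: r=1, s=1, t=-9   [109*(1) + 12*(-9) = 1]
q=12: r=0, s=-12, t=109   [109*(-12) + 12*(109) = 0]
GCD = 1 with t = -9, so 12*(-9) ≡ 1 (mod 109)
Inverse = -9 mod 109 = 100
Check: 12 * 100 = 1200 ≡ 1 (mod 109)

12^(-1) ≡ 100 (mod 109)


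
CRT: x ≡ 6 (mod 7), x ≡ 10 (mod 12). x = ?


M = 7*12 = 84
M1 = M/7 = 12, M2 = M/12 = 7
M1^(-1) mod 7 = 3, M2^(-1) mod 12 = 7
x = 6*12*3 + 10*7*7 = 706
706 mod 84 = 34
Check: 34 mod 7 = 6 ✓, 34 mod 12 = 10 ✓

x ≡ 34 (mod 84)


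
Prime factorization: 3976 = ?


3976 / 2 = 1988
1988 / 2 = 994
994 / 2 = 497
497 / 7 = 71
71 / 71 = 1
3976 = 2^3 × 7 × 71


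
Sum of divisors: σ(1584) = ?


Divisors of 1584: 1, 2, 3, 4, 6, 8, 9, 11, 12, 16, 18, 22, 24, 33, 36, 44, 48, 66, 72, 88, 99, 132, 144, 176, 198, 264, 396, 528, 792, 1584
Sum = 1 + 2 + 3 + 4 + 6 + 8 + 9 + 11 + 12 + 16 + 18 + 22 + 24 + 33 + 36 + 44 + 48 + 66 + 72 + 88 + 99 + 132 + 144 + 176 + 198 + 264 + 396 + 528 + 792 + 1584 = 4836

σ(1584) = 4836


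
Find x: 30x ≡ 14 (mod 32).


GCD(30, 32) = 2 divides 14
Divide: 15x ≡ 7 (mod 16)
x ≡ 9 (mod 16)


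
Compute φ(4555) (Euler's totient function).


4555 = 5 × 911
Prime factors: 5, 911
φ(4555) = 4555 × (1-1/5) × (1-1/911)
= 4555 × 4/5 × 910/911 = 3640

φ(4555) = 3640


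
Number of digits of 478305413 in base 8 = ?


478305413 in base 8 = 3440456205
Number of digits = 10

10 digits (base 8)


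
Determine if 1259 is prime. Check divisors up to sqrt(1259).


Check divisors up to sqrt(1259) = 35.4824
No divisors found.
1259 is prime.

Yes, 1259 is prime


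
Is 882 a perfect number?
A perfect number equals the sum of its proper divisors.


Proper divisors of 882: 1, 2, 3, 6, 7, 9, 14, 18, 21, 42, 49, 63, 98, 126, 147, 294, 441
Sum = 1 + 2 + 3 + 6 + 7 + 9 + 14 + 18 + 21 + 42 + 49 + 63 + 98 + 126 + 147 + 294 + 441 = 1341

No, 882 is not perfect (1341 ≠ 882)


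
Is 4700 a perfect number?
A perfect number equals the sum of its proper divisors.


Proper divisors of 4700: 1, 2, 4, 5, 10, 20, 25, 47, 50, 94, 100, 188, 235, 470, 940, 1175, 2350
Sum = 1 + 2 + 4 + 5 + 10 + 20 + 25 + 47 + 50 + 94 + 100 + 188 + 235 + 470 + 940 + 1175 + 2350 = 5716

No, 4700 is not perfect (5716 ≠ 4700)


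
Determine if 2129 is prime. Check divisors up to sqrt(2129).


Check divisors up to sqrt(2129) = 46.1411
No divisors found.
2129 is prime.

Yes, 2129 is prime


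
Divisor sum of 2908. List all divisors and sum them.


Divisors of 2908: 1, 2, 4, 727, 1454, 2908
Sum = 1 + 2 + 4 + 727 + 1454 + 2908 = 5096

σ(2908) = 5096


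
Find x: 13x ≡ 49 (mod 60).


GCD(13, 60) = 1, unique solution
a^(-1) mod 60 = 37
x = 37 * 49 mod 60 = 13

x ≡ 13 (mod 60)


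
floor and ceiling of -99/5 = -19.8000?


-99/5 = -19.8000
floor = -20
ceil = -19

floor = -20, ceil = -19


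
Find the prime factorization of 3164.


3164 / 2 = 1582
1582 / 2 = 791
791 / 7 = 113
113 / 113 = 1
3164 = 2^2 × 7 × 113


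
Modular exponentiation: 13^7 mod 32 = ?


13^1 mod 32 = 13
13^2 mod 32 = 9
13^3 mod 32 = 21
13^4 mod 32 = 17
13^5 mod 32 = 29
13^6 mod 32 = 25
13^7 mod 32 = 5


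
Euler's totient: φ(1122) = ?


1122 = 2 × 3 × 11 × 17
Prime factors: 2, 3, 11, 17
φ(1122) = 1122 × (1-1/2) × (1-1/3) × (1-1/11) × (1-1/17)
= 1122 × 1/2 × 2/3 × 10/11 × 16/17 = 320

φ(1122) = 320


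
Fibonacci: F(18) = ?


Sequence: 1, 1, 2, 3, 5, 8, 13, 21, 34, 55, 89, 144, 233, 377, 610, 987, 1597, 2584
F(18) = 2584


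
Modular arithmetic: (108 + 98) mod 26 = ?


108 + 98 = 206
206 mod 26 = 24


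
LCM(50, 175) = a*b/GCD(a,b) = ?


GCD(50, 175) = 25
LCM = 50*175/25 = 8750/25 = 350

LCM = 350


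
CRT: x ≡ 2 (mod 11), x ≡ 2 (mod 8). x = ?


M = 11*8 = 88
M1 = M/11 = 8, M2 = M/8 = 11
M1^(-1) mod 11 = 7, M2^(-1) mod 8 = 3
x = 2*8*7 + 2*11*3 = 178
178 mod 88 = 2
Check: 2 mod 11 = 2 ✓, 2 mod 8 = 2 ✓

x ≡ 2 (mod 88)


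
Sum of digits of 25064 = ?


2 + 5 + 0 + 6 + 4 = 17


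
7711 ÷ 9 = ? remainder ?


7711 = 9 * 856 + 7
Check: 7704 + 7 = 7711

q = 856, r = 7


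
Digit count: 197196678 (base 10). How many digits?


197196678 has 9 digits in base 10
floor(log10(197196678)) + 1 = floor(8.2949) + 1 = 9

9 digits (base 10)


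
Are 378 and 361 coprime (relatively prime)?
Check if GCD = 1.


Euclidean algorithm:
378 = 1 * 361 + 17
361 = 21 * 17 + 4
17 = 4 * 4 + 1
4 = 4 * 1 + 0
GCD(378, 361) = 1

Yes, coprime (GCD = 1)


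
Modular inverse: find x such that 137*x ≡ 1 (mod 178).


Use the extended Euclidean algorithm on (178, 137); each row r = 178*s + 137*t:
r=178, s=1, t=0
r=137, s=0, t=1
q=1: r=41, s=1, t=-1   [178*(1) + 137*(-1) = 41]
q=3: r=14, s=-3, t=4   [178*(-3) + 137*(4) = 14]
q=2: r=13, s=7, t=-9   [178*(7) + 137*(-9) = 13]
q=1: r=1, s=-10, t=13   [178*(-10) + 137*(13) = 1]
q=13: r=0, s=137, t=-178   [178*(137) + 137*(-178) = 0]
GCD = 1 with t = 13, so 137*(13) ≡ 1 (mod 178)
Inverse = 13 mod 178 = 13
Check: 137 * 13 = 1781 ≡ 1 (mod 178)

137^(-1) ≡ 13 (mod 178)


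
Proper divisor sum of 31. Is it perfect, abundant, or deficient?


Proper divisors: 1
Sum = 1 = 1
1 < 31 → deficient

s(31) = 1 (deficient)


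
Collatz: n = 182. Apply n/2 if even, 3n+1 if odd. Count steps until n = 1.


182 → 91 → 274 → 137 → 412 → 206 → 103 → 310 → 155 → 466 → 233 → 700 → 350 → 175 → 526 → 263 → 790 → 395 → 1186 → 593 → 1780 → 890 → 445 → 1336 → 668 → 334 → 167 → 502 → 251 → 754 → 377 → 1132 → 566 → 283 → 850 → 425 → 1276 → 638 → 319 → 958 → 479 → 1438 → 719 → 2158 → 1079 → 3238 → 1619 → 4858 → 2429 → 7288 → 3644 → 1822 → 911 → 2734 → 1367 → 4102 → 2051 → 6154 → 3077 → 9232 → 4616 → 2308 → 1154 → 577 → 1732 → 866 → 433 → 1300 → 650 → 325 → 976 → 488 → 244 → 122 → 61 → 184 → 92 → 46 → 23 → 70 → 35 → 106 → 53 → 160 → 80 → 40 → 20 → 10 → 5 → 16 → 8 → 4 → 2 → 1
Total steps = 93

93 steps


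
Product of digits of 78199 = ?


7 × 8 × 1 × 9 × 9 = 4536


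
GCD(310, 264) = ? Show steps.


310 = 1 * 264 + 46
264 = 5 * 46 + 34
46 = 1 * 34 + 12
34 = 2 * 12 + 10
12 = 1 * 10 + 2
10 = 5 * 2 + 0
GCD = 2


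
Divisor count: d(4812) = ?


4812 = 2^2 × 3^1 × 401^1
d(4812) = (2+1) × (1+1) × (1+1) = 12

12 divisors


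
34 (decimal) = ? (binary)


34 (base 10) = 34 (decimal)
34 (decimal) = 100010 (base 2)


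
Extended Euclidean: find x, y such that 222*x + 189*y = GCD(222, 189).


Tabular extended Euclidean (each row: r = 222*s + 189*t):
r=222, s=1, t=0
r=189, s=0, t=1
q=1: r=33, s=1, t=-1   [222*(1) + 189*(-1) = 33]
q=5: r=24, s=-5, t=6   [222*(-5) + 189*(6) = 24]
q=1: r=9, s=6, t=-7   [222*(6) + 189*(-7) = 9]
q=2: r=6, s=-17, t=20   [222*(-17) + 189*(20) = 6]
q=1: r=3, s=23, t=-27   [222*(23) + 189*(-27) = 3]
q=2: r=0, s=-63, t=74   [222*(-63) + 189*(74) = 0]
GCD = 3; from the row with r=3: x=23, y=-27
Check: 222*(23) + 189*(-27) = 5106 - 5103 = 3

GCD = 3, x = 23, y = -27


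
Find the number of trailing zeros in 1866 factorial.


floor(1866/5) = 373
floor(1866/25) = 74
floor(1866/125) = 14
floor(1866/625) = 2
Total = 463

463 trailing zeros


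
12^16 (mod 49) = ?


12^1 mod 49 = 12
12^2 mod 49 = 46
12^3 mod 49 = 13
12^4 mod 49 = 9
12^5 mod 49 = 10
12^6 mod 49 = 22
12^7 mod 49 = 19
12^8 mod 49 = 32
12^9 mod 49 = 41
12^10 mod 49 = 2
12^11 mod 49 = 24
12^12 mod 49 = 43
12^13 mod 49 = 26
12^14 mod 49 = 18
12^15 mod 49 = 20
12^16 mod 49 = 44


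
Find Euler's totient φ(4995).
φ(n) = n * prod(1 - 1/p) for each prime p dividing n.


4995 = 3^3 × 5 × 37
Prime factors: 3, 5, 37
φ(4995) = 4995 × (1-1/3) × (1-1/5) × (1-1/37)
= 4995 × 2/3 × 4/5 × 36/37 = 2592

φ(4995) = 2592


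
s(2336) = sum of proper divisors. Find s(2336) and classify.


Proper divisors: 1, 2, 4, 8, 16, 32, 73, 146, 292, 584, 1168
Sum = 1 + 2 + 4 + 8 + 16 + 32 + 73 + 146 + 292 + 584 + 1168 = 2326
2326 < 2336 → deficient

s(2336) = 2326 (deficient)


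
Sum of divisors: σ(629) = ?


Divisors of 629: 1, 17, 37, 629
Sum = 1 + 17 + 37 + 629 = 684

σ(629) = 684


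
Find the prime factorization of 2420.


2420 / 2 = 1210
1210 / 2 = 605
605 / 5 = 121
121 / 11 = 11
11 / 11 = 1
2420 = 2^2 × 5 × 11^2


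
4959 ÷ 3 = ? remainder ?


4959 = 3 * 1653 + 0
Check: 4959 + 0 = 4959

q = 1653, r = 0


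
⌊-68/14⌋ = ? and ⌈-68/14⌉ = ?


-68/14 = -4.8571
floor = -5
ceil = -4

floor = -5, ceil = -4


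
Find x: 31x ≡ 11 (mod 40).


GCD(31, 40) = 1, unique solution
a^(-1) mod 40 = 31
x = 31 * 11 mod 40 = 21

x ≡ 21 (mod 40)


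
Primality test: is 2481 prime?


2481 / 3 = 827 (exact division)
2481 is NOT prime.

No, 2481 is not prime


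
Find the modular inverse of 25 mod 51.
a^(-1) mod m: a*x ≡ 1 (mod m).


Use the extended Euclidean algorithm on (51, 25); each row r = 51*s + 25*t:
r=51, s=1, t=0
r=25, s=0, t=1
q=2: r=1, s=1, t=-2   [51*(1) + 25*(-2) = 1]
q=25: r=0, s=-25, t=51   [51*(-25) + 25*(51) = 0]
GCD = 1 with t = -2, so 25*(-2) ≡ 1 (mod 51)
Inverse = -2 mod 51 = 49
Check: 25 * 49 = 1225 ≡ 1 (mod 51)

25^(-1) ≡ 49 (mod 51)


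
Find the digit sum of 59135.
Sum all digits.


5 + 9 + 1 + 3 + 5 = 23


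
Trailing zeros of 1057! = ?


floor(1057/5) = 211
floor(1057/25) = 42
floor(1057/125) = 8
floor(1057/625) = 1
Total = 262

262 trailing zeros


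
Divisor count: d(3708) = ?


3708 = 2^2 × 3^2 × 103^1
d(3708) = (2+1) × (2+1) × (1+1) = 18

18 divisors


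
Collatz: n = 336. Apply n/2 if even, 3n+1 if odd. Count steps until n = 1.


336 → 168 → 84 → 42 → 21 → 64 → 32 → 16 → 8 → 4 → 2 → 1
Total steps = 11

11 steps


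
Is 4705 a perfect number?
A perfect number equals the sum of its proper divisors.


Proper divisors of 4705: 1, 5, 941
Sum = 1 + 5 + 941 = 947

No, 4705 is not perfect (947 ≠ 4705)


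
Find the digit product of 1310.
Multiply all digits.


1 × 3 × 1 × 0 = 0


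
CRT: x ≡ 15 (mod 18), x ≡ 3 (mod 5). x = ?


M = 18*5 = 90
M1 = M/18 = 5, M2 = M/5 = 18
M1^(-1) mod 18 = 11, M2^(-1) mod 5 = 2
x = 15*5*11 + 3*18*2 = 933
933 mod 90 = 33
Check: 33 mod 18 = 15 ✓, 33 mod 5 = 3 ✓

x ≡ 33 (mod 90)


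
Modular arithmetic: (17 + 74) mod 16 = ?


17 + 74 = 91
91 mod 16 = 11


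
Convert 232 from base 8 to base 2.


232 (base 8) = 154 (decimal)
154 (decimal) = 10011010 (base 2)


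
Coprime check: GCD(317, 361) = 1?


Euclidean algorithm:
361 = 1 * 317 + 44
317 = 7 * 44 + 9
44 = 4 * 9 + 8
9 = 1 * 8 + 1
8 = 8 * 1 + 0
GCD(317, 361) = 1

Yes, coprime (GCD = 1)


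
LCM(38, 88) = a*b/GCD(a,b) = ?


GCD(38, 88) = 2
LCM = 38*88/2 = 3344/2 = 1672

LCM = 1672


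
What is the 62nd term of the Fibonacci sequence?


Sequence: 1, 1, 2, 3, 5, 8, 13, 21, 34, 55, 89, 144, 233, 377, 610, 987, 1597, 2584, 4181, 6765, 10946, 17711, 28657, 46368, 75025, 121393, 196418, 317811, 514229, 832040, 1346269, 2178309, 3524578, 5702887, 9227465, 14930352, 24157817, 39088169, 63245986, 102334155, 165580141, 267914296, 433494437, 701408733, 1134903170, 1836311903, 2971215073, 4807526976, 7778742049, 12586269025, 20365011074, 32951280099, 53316291173, 86267571272, 139583862445, 225851433717, 365435296162, 591286729879, 956722026041, 1548008755920, 2504730781961, 4052739537881
F(62) = 4052739537881


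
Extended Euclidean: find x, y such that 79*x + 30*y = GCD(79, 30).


Tabular extended Euclidean (each row: r = 79*s + 30*t):
r=79, s=1, t=0
r=30, s=0, t=1
q=2: r=19, s=1, t=-2   [79*(1) + 30*(-2) = 19]
q=1: r=11, s=-1, t=3   [79*(-1) + 30*(3) = 11]
q=1: r=8, s=2, t=-5   [79*(2) + 30*(-5) = 8]
q=1: r=3, s=-3, t=8   [79*(-3) + 30*(8) = 3]
q=2: r=2, s=8, t=-21   [79*(8) + 30*(-21) = 2]
q=1: r=1, s=-11, t=29   [79*(-11) + 30*(29) = 1]
q=2: r=0, s=30, t=-79   [79*(30) + 30*(-79) = 0]
GCD = 1; from the row with r=1: x=-11, y=29
Check: 79*(-11) + 30*(29) = -869 + 870 = 1

GCD = 1, x = -11, y = 29


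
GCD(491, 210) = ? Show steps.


491 = 2 * 210 + 71
210 = 2 * 71 + 68
71 = 1 * 68 + 3
68 = 22 * 3 + 2
3 = 1 * 2 + 1
2 = 2 * 1 + 0
GCD = 1


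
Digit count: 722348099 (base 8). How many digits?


722348099 in base 8 = 5303424103
Number of digits = 10

10 digits (base 8)


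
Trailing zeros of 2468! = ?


floor(2468/5) = 493
floor(2468/25) = 98
floor(2468/125) = 19
floor(2468/625) = 3
Total = 613

613 trailing zeros


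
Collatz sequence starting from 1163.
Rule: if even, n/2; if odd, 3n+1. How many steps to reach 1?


1163 → 3490 → 1745 → 5236 → 2618 → 1309 → 3928 → 1964 → 982 → 491 → 1474 → 737 → 2212 → 1106 → 553 → 1660 → 830 → 415 → 1246 → 623 → 1870 → 935 → 2806 → 1403 → 4210 → 2105 → 6316 → 3158 → 1579 → 4738 → 2369 → 7108 → 3554 → 1777 → 5332 → 2666 → 1333 → 4000 → 2000 → 1000 → 500 → 250 → 125 → 376 → 188 → 94 → 47 → 142 → 71 → 214 → 107 → 322 → 161 → 484 → 242 → 121 → 364 → 182 → 91 → 274 → 137 → 412 → 206 → 103 → 310 → 155 → 466 → 233 → 700 → 350 → 175 → 526 → 263 → 790 → 395 → 1186 → 593 → 1780 → 890 → 445 → 1336 → 668 → 334 → 167 → 502 → 251 → 754 → 377 → 1132 → 566 → 283 → 850 → 425 → 1276 → 638 → 319 → 958 → 479 → 1438 → 719 → 2158 → 1079 → 3238 → 1619 → 4858 → 2429 → 7288 → 3644 → 1822 → 911 → 2734 → 1367 → 4102 → 2051 → 6154 → 3077 → 9232 → 4616 → 2308 → 1154 → 577 → 1732 → 866 → 433 → 1300 → 650 → 325 → 976 → 488 → 244 → 122 → 61 → 184 → 92 → 46 → 23 → 70 → 35 → 106 → 53 → 160 → 80 → 40 → 20 → 10 → 5 → 16 → 8 → 4 → 2 → 1
Total steps = 150

150 steps


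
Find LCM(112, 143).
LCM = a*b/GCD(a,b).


GCD(112, 143) = 1
LCM = 112*143/1 = 16016/1 = 16016

LCM = 16016


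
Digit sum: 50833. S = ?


5 + 0 + 8 + 3 + 3 = 19


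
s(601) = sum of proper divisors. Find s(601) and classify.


Proper divisors: 1
Sum = 1 = 1
1 < 601 → deficient

s(601) = 1 (deficient)


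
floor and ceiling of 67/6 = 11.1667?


67/6 = 11.1667
floor = 11
ceil = 12

floor = 11, ceil = 12


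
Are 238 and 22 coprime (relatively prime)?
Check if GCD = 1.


Euclidean algorithm:
238 = 10 * 22 + 18
22 = 1 * 18 + 4
18 = 4 * 4 + 2
4 = 2 * 2 + 0
GCD(238, 22) = 2

No, not coprime (GCD = 2)


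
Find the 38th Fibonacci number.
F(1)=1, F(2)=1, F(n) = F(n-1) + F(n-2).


Sequence: 1, 1, 2, 3, 5, 8, 13, 21, 34, 55, 89, 144, 233, 377, 610, 987, 1597, 2584, 4181, 6765, 10946, 17711, 28657, 46368, 75025, 121393, 196418, 317811, 514229, 832040, 1346269, 2178309, 3524578, 5702887, 9227465, 14930352, 24157817, 39088169
F(38) = 39088169


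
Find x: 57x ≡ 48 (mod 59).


GCD(57, 59) = 1, unique solution
a^(-1) mod 59 = 29
x = 29 * 48 mod 59 = 35

x ≡ 35 (mod 59)


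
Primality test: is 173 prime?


Check divisors up to sqrt(173) = 13.1529
No divisors found.
173 is prime.

Yes, 173 is prime


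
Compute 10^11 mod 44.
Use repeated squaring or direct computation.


10^1 mod 44 = 10
10^2 mod 44 = 12
10^3 mod 44 = 32
10^4 mod 44 = 12
10^5 mod 44 = 32
10^6 mod 44 = 12
10^7 mod 44 = 32
10^8 mod 44 = 12
10^9 mod 44 = 32
10^10 mod 44 = 12
10^11 mod 44 = 32


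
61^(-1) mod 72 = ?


Use the extended Euclidean algorithm on (72, 61); each row r = 72*s + 61*t:
r=72, s=1, t=0
r=61, s=0, t=1
q=1: r=11, s=1, t=-1   [72*(1) + 61*(-1) = 11]
q=5: r=6, s=-5, t=6   [72*(-5) + 61*(6) = 6]
q=1: r=5, s=6, t=-7   [72*(6) + 61*(-7) = 5]
q=1: r=1, s=-11, t=13   [72*(-11) + 61*(13) = 1]
q=5: r=0, s=61, t=-72   [72*(61) + 61*(-72) = 0]
GCD = 1 with t = 13, so 61*(13) ≡ 1 (mod 72)
Inverse = 13 mod 72 = 13
Check: 61 * 13 = 793 ≡ 1 (mod 72)

61^(-1) ≡ 13 (mod 72)
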